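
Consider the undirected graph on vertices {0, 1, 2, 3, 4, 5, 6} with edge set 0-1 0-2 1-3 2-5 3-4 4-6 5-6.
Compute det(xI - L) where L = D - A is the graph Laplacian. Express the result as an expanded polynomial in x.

With the vertex order [0, 1, 2, 3, 4, 5, 6], the degrees are [2, 2, 2, 2, 2, 2, 2], giving D = diag(2, 2, 2, 2, 2, 2, 2) and L = D - A. L has integer entries, so p(x) = det(xI - L) has integer coefficients. Expanding the determinant yields x^7 - 14x^6 + 77x^5 - 210x^4 + 294x^3 - 196x^2 + 49x. The constant term is 0 because L is singular (the all-ones vector lies in its kernel). The largest eigenvalue, 3.8019, is at most the vertex count 7. The eigenvalues sum to 14, which equals trace(L) = 2|E|.

x^7 - 14x^6 + 77x^5 - 210x^4 + 294x^3 - 196x^2 + 49x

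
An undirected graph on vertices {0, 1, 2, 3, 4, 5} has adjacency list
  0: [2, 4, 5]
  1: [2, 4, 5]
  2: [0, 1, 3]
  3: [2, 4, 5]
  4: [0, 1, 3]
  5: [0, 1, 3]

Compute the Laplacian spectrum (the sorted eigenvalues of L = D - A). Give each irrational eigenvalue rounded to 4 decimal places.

[0, 3, 3, 3, 3, 6]

Each diagonal entry of L is the vertex degree and each off-diagonal entry is -1 where an edge is present, 0 otherwise; in the order [0, 1, 2, 3, 4, 5] the diagonal is [3, 3, 3, 3, 3, 3]. Diagonalising L (or applying a numerical eigensolver to the 6x6 matrix) gives the spectrum above. By the matrix-tree theorem the graph has (1/6) * product of the nonzero eigenvalues = 81 spanning trees. The largest eigenvalue, 6, is at most the vertex count 6.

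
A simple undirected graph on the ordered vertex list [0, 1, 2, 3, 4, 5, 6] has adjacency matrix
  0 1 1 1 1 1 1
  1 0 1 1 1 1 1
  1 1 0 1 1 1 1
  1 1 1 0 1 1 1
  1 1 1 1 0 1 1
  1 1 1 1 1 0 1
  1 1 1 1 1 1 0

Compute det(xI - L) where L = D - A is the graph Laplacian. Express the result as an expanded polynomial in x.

With the vertex order [0, 1, 2, 3, 4, 5, 6], the degrees are [6, 6, 6, 6, 6, 6, 6], giving D = diag(6, 6, 6, 6, 6, 6, 6) and L = D - A. L has integer entries, so p(x) = det(xI - L) has integer coefficients. Expanding the determinant yields x^7 - 42x^6 + 735x^5 - 6860x^4 + 36015x^3 - 100842x^2 + 117649x. The coefficient of x^6 equals -trace(L) = -42, matching the sum of degrees. By the matrix-tree theorem the graph has (1/7) * product of the nonzero eigenvalues = 16807 spanning trees.

x^7 - 42x^6 + 735x^5 - 6860x^4 + 36015x^3 - 100842x^2 + 117649x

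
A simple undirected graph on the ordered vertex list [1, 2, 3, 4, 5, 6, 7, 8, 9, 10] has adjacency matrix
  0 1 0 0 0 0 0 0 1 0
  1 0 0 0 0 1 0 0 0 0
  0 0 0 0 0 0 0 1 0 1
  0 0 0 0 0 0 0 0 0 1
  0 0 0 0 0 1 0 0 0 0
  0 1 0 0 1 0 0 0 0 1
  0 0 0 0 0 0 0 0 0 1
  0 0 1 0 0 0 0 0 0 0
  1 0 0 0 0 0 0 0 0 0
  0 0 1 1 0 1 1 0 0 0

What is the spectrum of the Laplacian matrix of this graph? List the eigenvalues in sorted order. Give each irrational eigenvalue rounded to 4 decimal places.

[0, 0.1769, 0.4716, 0.6288, 1, 1.4112, 2.3497, 2.8697, 3.7491, 5.3430]

With the vertex order [1, 2, 3, 4, 5, 6, 7, 8, 9, 10], the degrees are [2, 2, 2, 1, 1, 3, 1, 1, 1, 4], giving D = diag(2, 2, 2, 1, 1, 3, 1, 1, 1, 4) and L = D - A. Diagonalising L (or applying a numerical eigensolver to the 10x10 matrix) gives the spectrum above. The single zero eigenvalue shows the graph is connected.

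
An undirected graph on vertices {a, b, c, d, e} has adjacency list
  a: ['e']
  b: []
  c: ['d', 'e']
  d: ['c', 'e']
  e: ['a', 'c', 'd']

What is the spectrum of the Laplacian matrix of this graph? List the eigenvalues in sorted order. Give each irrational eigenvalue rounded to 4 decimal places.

With the vertex order [a, b, c, d, e], the degrees are [1, 0, 2, 2, 3], giving D = diag(1, 0, 2, 2, 3) and L = D - A. Diagonalising L (or applying a numerical eigensolver to the 5x5 matrix) gives the spectrum above. The 2 zero eigenvalues correspond to the 2 connected components. The eigenvalues sum to 8, which equals trace(L) = 2|E|.

[0, 0, 1, 3, 4]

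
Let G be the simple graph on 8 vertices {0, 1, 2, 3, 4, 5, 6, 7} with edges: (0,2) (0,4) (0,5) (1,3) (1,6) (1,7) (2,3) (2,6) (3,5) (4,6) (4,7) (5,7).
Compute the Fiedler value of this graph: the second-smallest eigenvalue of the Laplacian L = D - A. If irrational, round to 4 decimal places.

2

Reading degrees in the order [0, 1, 2, 3, 4, 5, 6, 7] gives [3, 3, 3, 3, 3, 3, 3, 3]; set D = diag(3, 3, 3, 3, 3, 3, 3, 3) and form L = D - A. The smallest Laplacian eigenvalue is always 0. The next one, lambda_2 = 2, measures how hard the graph is to disconnect: larger values mean better connectivity. There is one zero in the spectrum, matching the 1 component.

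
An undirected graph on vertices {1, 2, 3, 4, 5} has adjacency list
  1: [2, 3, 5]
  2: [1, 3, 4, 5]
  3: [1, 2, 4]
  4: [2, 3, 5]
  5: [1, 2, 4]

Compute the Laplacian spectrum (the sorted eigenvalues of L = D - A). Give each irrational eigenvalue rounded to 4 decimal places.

Reading degrees in the order [1, 2, 3, 4, 5] gives [3, 4, 3, 3, 3]; set D = diag(3, 4, 3, 3, 3) and form L = D - A. L is symmetric positive semidefinite, so every eigenvalue is real and nonnegative. By the matrix-tree theorem the graph has (1/5) * product of the nonzero eigenvalues = 45 spanning trees.

[0, 3, 3, 5, 5]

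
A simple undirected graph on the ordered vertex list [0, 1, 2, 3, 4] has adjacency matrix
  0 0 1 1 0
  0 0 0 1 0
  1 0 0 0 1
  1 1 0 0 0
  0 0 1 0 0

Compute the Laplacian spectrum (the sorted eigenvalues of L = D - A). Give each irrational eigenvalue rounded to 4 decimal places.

Each diagonal entry of L is the vertex degree and each off-diagonal entry is -1 where an edge is present, 0 otherwise; in the order [0, 1, 2, 3, 4] the diagonal is [2, 1, 2, 2, 1]. Since every row of L sums to 0, the all-ones vector is in the kernel and 0 is an eigenvalue. The largest eigenvalue, 3.6180, is at most the vertex count 5. By the matrix-tree theorem the graph has (1/5) * product of the nonzero eigenvalues = 1 spanning tree.

[0, 0.3820, 1.3820, 2.6180, 3.6180]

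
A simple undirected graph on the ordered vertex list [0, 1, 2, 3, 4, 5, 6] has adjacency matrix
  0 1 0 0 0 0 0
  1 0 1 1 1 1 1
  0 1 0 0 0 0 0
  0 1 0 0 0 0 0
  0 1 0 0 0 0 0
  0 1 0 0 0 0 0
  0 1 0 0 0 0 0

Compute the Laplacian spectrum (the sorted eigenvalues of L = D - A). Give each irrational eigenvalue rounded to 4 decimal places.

[0, 1, 1, 1, 1, 1, 7]

Each diagonal entry of L is the vertex degree and each off-diagonal entry is -1 where an edge is present, 0 otherwise; in the order [0, 1, 2, 3, 4, 5, 6] the diagonal is [1, 6, 1, 1, 1, 1, 1]. L is symmetric positive semidefinite, so every eigenvalue is real and nonnegative. By the matrix-tree theorem the graph has (1/7) * product of the nonzero eigenvalues = 1 spanning tree.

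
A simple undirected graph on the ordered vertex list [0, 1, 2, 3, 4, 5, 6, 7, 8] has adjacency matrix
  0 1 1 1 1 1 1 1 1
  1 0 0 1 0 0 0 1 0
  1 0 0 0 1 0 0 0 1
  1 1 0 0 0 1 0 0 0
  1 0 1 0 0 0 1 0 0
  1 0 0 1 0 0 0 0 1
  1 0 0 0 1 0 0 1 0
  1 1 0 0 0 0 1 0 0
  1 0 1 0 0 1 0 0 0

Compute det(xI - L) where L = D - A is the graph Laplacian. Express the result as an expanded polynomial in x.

Reading degrees in the order [0, 1, 2, 3, 4, 5, 6, 7, 8] gives [8, 3, 3, 3, 3, 3, 3, 3, 3]; set D = diag(8, 3, 3, 3, 3, 3, 3, 3, 3) and form L = D - A. Computing det(xI - L) by cofactor expansion (or equivalently via sum-over-permutations) gives x^9 - 32x^8 + 428x^7 - 3136x^6 + 13786x^5 - 37232x^4 + 60276x^3 - 53424x^2 + 19845x. Since p(0) = det(-L) = 0, x divides p(x). There is one zero in the spectrum, matching the 1 component.

x^9 - 32x^8 + 428x^7 - 3136x^6 + 13786x^5 - 37232x^4 + 60276x^3 - 53424x^2 + 19845x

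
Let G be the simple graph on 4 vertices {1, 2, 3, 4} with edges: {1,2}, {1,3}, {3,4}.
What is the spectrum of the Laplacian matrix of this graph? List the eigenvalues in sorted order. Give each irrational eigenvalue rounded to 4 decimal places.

[0, 0.5858, 2, 3.4142]

With the vertex order [1, 2, 3, 4], the degrees are [2, 1, 2, 1], giving D = diag(2, 1, 2, 1) and L = D - A. The multiplicity of 0 as a Laplacian eigenvalue equals the number of connected components. The single zero eigenvalue shows the graph is connected. The eigenvalues sum to 6, which equals trace(L) = 2|E|. There is one zero in the spectrum, matching the 1 component.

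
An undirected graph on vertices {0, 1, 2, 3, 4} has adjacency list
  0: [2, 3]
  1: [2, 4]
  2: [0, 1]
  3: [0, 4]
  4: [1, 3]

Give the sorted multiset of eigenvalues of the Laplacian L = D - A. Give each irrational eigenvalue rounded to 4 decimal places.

With the vertex order [0, 1, 2, 3, 4], the degrees are [2, 2, 2, 2, 2], giving D = diag(2, 2, 2, 2, 2) and L = D - A. The multiplicity of 0 as a Laplacian eigenvalue equals the number of connected components. The single zero eigenvalue shows the graph is connected.

[0, 1.3820, 1.3820, 3.6180, 3.6180]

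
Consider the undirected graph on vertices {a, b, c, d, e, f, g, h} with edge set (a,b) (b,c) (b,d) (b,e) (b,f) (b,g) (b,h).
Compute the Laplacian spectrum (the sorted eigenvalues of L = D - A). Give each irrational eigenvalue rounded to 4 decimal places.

[0, 1, 1, 1, 1, 1, 1, 8]

With the vertex order [a, b, c, d, e, f, g, h], the degrees are [1, 7, 1, 1, 1, 1, 1, 1], giving D = diag(1, 7, 1, 1, 1, 1, 1, 1) and L = D - A. L is symmetric positive semidefinite, so every eigenvalue is real and nonnegative. The largest eigenvalue, 8, is at most the vertex count 8.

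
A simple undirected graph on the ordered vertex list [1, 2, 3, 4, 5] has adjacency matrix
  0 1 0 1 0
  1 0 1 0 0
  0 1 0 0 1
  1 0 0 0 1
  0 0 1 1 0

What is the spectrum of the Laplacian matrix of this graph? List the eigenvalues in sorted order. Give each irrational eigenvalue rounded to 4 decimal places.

[0, 1.3820, 1.3820, 3.6180, 3.6180]

With the vertex order [1, 2, 3, 4, 5], the degrees are [2, 2, 2, 2, 2], giving D = diag(2, 2, 2, 2, 2) and L = D - A. The multiplicity of 0 as a Laplacian eigenvalue equals the number of connected components. The eigenvalues sum to 10, which equals trace(L) = 2|E|.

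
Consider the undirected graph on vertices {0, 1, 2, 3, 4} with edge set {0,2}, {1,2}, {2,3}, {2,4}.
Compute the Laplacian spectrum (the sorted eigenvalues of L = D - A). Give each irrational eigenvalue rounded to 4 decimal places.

[0, 1, 1, 1, 5]

With the vertex order [0, 1, 2, 3, 4], the degrees are [1, 1, 4, 1, 1], giving D = diag(1, 1, 4, 1, 1) and L = D - A. Since every row of L sums to 0, the all-ones vector is in the kernel and 0 is an eigenvalue. The single zero eigenvalue shows the graph is connected. The largest eigenvalue, 5, is at most the vertex count 5.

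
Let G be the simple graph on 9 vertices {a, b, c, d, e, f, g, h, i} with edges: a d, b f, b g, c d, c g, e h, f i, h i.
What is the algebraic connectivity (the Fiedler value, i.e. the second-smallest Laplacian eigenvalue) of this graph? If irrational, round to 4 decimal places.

0.1206

Reading degrees in the order [a, b, c, d, e, f, g, h, i] gives [1, 2, 2, 2, 1, 2, 2, 2, 2]; set D = diag(1, 2, 2, 2, 1, 2, 2, 2, 2) and form L = D - A. The smallest Laplacian eigenvalue is always 0. The next one, lambda_2 = 0.1206, measures how hard the graph is to disconnect: larger values mean better connectivity. The eigenvalues sum to 16, which equals trace(L) = 2|E|. There is one zero in the spectrum, matching the 1 component.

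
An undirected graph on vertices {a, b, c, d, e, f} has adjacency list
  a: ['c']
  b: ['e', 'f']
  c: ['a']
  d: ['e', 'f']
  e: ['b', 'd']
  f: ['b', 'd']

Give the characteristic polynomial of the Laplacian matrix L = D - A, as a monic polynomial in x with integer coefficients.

x^6 - 10x^5 + 36x^4 - 56x^3 + 32x^2

Reading degrees in the order [a, b, c, d, e, f] gives [1, 2, 1, 2, 2, 2]; set D = diag(1, 2, 1, 2, 2, 2) and form L = D - A. L has integer entries, so p(x) = det(xI - L) has integer coefficients. Expanding the determinant yields x^6 - 10x^5 + 36x^4 - 56x^3 + 32x^2. The constant term is 0 because L is singular (the all-ones vector lies in its kernel). The eigenvalues sum to 10, which equals trace(L) = 2|E|.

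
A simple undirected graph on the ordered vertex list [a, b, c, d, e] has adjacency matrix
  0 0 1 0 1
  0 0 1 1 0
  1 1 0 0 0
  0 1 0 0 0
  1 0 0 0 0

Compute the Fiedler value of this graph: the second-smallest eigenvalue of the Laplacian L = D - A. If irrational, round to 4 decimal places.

Each diagonal entry of L is the vertex degree and each off-diagonal entry is -1 where an edge is present, 0 otherwise; in the order [a, b, c, d, e] the diagonal is [2, 2, 2, 1, 1]. Computing the eigenvalues of L and sorting gives [0, 0.3820, 1.3820, 2.6180, 3.6180]. The Fiedler value lambda_2 = 0.3820 is strictly positive, so the graph is connected. The eigenvalues sum to 8, which equals trace(L) = 2|E|.

0.3820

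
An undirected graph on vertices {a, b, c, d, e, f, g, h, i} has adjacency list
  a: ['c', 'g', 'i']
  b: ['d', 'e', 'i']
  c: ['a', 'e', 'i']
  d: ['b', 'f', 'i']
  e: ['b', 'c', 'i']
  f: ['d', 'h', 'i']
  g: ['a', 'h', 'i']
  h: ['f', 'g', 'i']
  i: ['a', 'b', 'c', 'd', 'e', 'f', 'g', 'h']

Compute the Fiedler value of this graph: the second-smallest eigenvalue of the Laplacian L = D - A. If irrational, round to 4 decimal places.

Each diagonal entry of L is the vertex degree and each off-diagonal entry is -1 where an edge is present, 0 otherwise; in the order [a, b, c, d, e, f, g, h, i] the diagonal is [3, 3, 3, 3, 3, 3, 3, 3, 8]. Computing the eigenvalues of L and sorting gives [0, 1.5858, 1.5858, 3, 3, 4.4142, 4.4142, 5, 9]. The Fiedler value lambda_2 = 1.5858 is strictly positive, so the graph is connected. The largest eigenvalue, 9, is at most the vertex count 9. By the matrix-tree theorem the graph has (1/9) * product of the nonzero eigenvalues = 2205 spanning trees.

1.5858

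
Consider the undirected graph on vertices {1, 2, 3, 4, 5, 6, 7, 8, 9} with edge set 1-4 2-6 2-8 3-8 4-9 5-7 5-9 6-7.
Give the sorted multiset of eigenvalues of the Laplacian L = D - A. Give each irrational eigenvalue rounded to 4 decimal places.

Each diagonal entry of L is the vertex degree and each off-diagonal entry is -1 where an edge is present, 0 otherwise; in the order [1, 2, 3, 4, 5, 6, 7, 8, 9] the diagonal is [1, 2, 1, 2, 2, 2, 2, 2, 2]. The multiplicity of 0 as a Laplacian eigenvalue equals the number of connected components. The single zero eigenvalue shows the graph is connected. By the matrix-tree theorem the graph has (1/9) * product of the nonzero eigenvalues = 1 spanning tree. There is one zero in the spectrum, matching the 1 component.

[0, 0.1206, 0.4679, 1, 1.6527, 2.3473, 3, 3.5321, 3.8794]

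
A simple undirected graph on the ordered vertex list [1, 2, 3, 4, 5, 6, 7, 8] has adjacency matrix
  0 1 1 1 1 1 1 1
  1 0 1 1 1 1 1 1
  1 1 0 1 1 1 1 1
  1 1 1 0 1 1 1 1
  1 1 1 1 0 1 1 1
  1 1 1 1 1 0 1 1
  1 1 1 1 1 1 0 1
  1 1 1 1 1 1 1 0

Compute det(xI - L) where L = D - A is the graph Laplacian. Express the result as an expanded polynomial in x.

Reading degrees in the order [1, 2, 3, 4, 5, 6, 7, 8] gives [7, 7, 7, 7, 7, 7, 7, 7]; set D = diag(7, 7, 7, 7, 7, 7, 7, 7) and form L = D - A. Computing det(xI - L) by cofactor expansion (or equivalently via sum-over-permutations) gives x^8 - 56x^7 + 1344x^6 - 17920x^5 + 143360x^4 - 688128x^3 + 1835008x^2 - 2097152x. The constant term is 0 because L is singular (the all-ones vector lies in its kernel). By the matrix-tree theorem the graph has (1/8) * product of the nonzero eigenvalues = 262144 spanning trees.

x^8 - 56x^7 + 1344x^6 - 17920x^5 + 143360x^4 - 688128x^3 + 1835008x^2 - 2097152x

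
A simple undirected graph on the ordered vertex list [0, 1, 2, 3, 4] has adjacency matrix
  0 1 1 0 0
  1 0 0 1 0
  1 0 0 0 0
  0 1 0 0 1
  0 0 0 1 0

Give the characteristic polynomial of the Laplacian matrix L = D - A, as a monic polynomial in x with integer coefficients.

x^5 - 8x^4 + 21x^3 - 20x^2 + 5x

With the vertex order [0, 1, 2, 3, 4], the degrees are [2, 2, 1, 2, 1], giving D = diag(2, 2, 1, 2, 1) and L = D - A. L has integer entries, so p(x) = det(xI - L) has integer coefficients. Expanding the determinant yields x^5 - 8x^4 + 21x^3 - 20x^2 + 5x. Since p(0) = det(-L) = 0, x divides p(x).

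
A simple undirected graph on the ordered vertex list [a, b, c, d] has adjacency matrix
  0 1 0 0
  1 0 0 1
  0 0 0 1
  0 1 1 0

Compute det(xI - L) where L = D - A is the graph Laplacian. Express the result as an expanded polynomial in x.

x^4 - 6x^3 + 10x^2 - 4x

With the vertex order [a, b, c, d], the degrees are [1, 2, 1, 2], giving D = diag(1, 2, 1, 2) and L = D - A. L has integer entries, so p(x) = det(xI - L) has integer coefficients. Expanding the determinant yields x^4 - 6x^3 + 10x^2 - 4x. Since p(0) = det(-L) = 0, x divides p(x). There is one zero in the spectrum, matching the 1 component.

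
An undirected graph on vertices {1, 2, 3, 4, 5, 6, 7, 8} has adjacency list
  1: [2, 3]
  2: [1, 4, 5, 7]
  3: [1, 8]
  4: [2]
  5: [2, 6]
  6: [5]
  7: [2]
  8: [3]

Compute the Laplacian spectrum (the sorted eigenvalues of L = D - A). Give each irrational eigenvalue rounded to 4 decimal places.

With the vertex order [1, 2, 3, 4, 5, 6, 7, 8], the degrees are [2, 4, 2, 1, 2, 1, 1, 1], giving D = diag(2, 4, 2, 1, 2, 1, 1, 1) and L = D - A. The multiplicity of 0 as a Laplacian eigenvalue equals the number of connected components. The single zero eigenvalue shows the graph is connected. The largest eigenvalue, 5.1732, is at most the vertex count 8. The eigenvalues sum to 14, which equals trace(L) = 2|E|.

[0, 0.2538, 0.5472, 1, 1.4689, 2.4066, 3.1504, 5.1732]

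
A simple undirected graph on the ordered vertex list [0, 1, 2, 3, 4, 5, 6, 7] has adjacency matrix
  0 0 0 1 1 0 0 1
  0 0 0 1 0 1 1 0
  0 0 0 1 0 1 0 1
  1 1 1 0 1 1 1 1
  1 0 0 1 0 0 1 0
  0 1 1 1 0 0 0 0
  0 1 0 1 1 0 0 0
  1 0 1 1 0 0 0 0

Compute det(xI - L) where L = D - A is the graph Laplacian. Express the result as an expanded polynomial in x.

x^8 - 28x^7 + 322x^6 - 1974x^5 + 6965x^4 - 14126x^3 + 15225x^2 - 6728x

Reading degrees in the order [0, 1, 2, 3, 4, 5, 6, 7] gives [3, 3, 3, 7, 3, 3, 3, 3]; set D = diag(3, 3, 3, 7, 3, 3, 3, 3) and form L = D - A. Computing det(xI - L) by cofactor expansion (or equivalently via sum-over-permutations) gives x^8 - 28x^7 + 322x^6 - 1974x^5 + 6965x^4 - 14126x^3 + 15225x^2 - 6728x. Since p(0) = det(-L) = 0, x divides p(x). By the matrix-tree theorem the graph has (1/8) * product of the nonzero eigenvalues = 841 spanning trees.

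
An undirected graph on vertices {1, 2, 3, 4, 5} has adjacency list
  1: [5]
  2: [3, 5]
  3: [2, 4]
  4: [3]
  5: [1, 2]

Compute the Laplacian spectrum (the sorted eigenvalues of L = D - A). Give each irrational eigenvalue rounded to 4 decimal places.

[0, 0.3820, 1.3820, 2.6180, 3.6180]

Each diagonal entry of L is the vertex degree and each off-diagonal entry is -1 where an edge is present, 0 otherwise; in the order [1, 2, 3, 4, 5] the diagonal is [1, 2, 2, 1, 2]. Since every row of L sums to 0, the all-ones vector is in the kernel and 0 is an eigenvalue. The single zero eigenvalue shows the graph is connected. The largest eigenvalue, 3.6180, is at most the vertex count 5. There is one zero in the spectrum, matching the 1 component.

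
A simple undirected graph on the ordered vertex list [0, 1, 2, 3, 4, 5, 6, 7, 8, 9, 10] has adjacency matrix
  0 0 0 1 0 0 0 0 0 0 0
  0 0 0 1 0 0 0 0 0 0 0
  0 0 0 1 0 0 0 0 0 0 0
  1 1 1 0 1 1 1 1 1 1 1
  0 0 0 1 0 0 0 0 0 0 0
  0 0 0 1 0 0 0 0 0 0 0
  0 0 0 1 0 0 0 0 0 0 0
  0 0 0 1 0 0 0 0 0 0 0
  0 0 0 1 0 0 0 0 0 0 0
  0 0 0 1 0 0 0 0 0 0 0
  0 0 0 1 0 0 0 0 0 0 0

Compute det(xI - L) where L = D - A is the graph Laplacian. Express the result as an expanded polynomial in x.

x^11 - 20x^10 + 135x^9 - 480x^8 + 1050x^7 - 1512x^6 + 1470x^5 - 960x^4 + 405x^3 - 100x^2 + 11x

Reading degrees in the order [0, 1, 2, 3, 4, 5, 6, 7, 8, 9, 10] gives [1, 1, 1, 10, 1, 1, 1, 1, 1, 1, 1]; set D = diag(1, 1, 1, 10, 1, 1, 1, 1, 1, 1, 1) and form L = D - A. The eigenvalues of L are [0, 1, 1, 1, 1, 1, 1, 1, 1, 1, 11]; the characteristic polynomial is the product of (x - lambda_i), which multiplies out to x^11 - 20x^10 + 135x^9 - 480x^8 + 1050x^7 - 1512x^6 + 1470x^5 - 960x^4 + 405x^3 - 100x^2 + 11x. The coefficient of x^10 equals -trace(L) = -20, matching the sum of degrees. There is one zero in the spectrum, matching the 1 component.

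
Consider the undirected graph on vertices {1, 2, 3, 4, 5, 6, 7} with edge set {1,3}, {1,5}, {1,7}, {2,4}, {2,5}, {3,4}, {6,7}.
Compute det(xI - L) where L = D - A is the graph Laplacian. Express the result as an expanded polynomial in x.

With the vertex order [1, 2, 3, 4, 5, 6, 7], the degrees are [3, 2, 2, 2, 2, 1, 2], giving D = diag(3, 2, 2, 2, 2, 1, 2) and L = D - A. L has integer entries, so p(x) = det(xI - L) has integer coefficients. Expanding the determinant yields x^7 - 14x^6 + 76x^5 - 202x^4 + 272x^3 - 170x^2 + 35x. Since p(0) = det(-L) = 0, x divides p(x).

x^7 - 14x^6 + 76x^5 - 202x^4 + 272x^3 - 170x^2 + 35x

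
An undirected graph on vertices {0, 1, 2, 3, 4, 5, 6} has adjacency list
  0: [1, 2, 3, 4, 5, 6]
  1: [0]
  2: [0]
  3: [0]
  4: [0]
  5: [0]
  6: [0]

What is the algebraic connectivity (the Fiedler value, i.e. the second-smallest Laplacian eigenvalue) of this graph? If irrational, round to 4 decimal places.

1

With the vertex order [0, 1, 2, 3, 4, 5, 6], the degrees are [6, 1, 1, 1, 1, 1, 1], giving D = diag(6, 1, 1, 1, 1, 1, 1) and L = D - A. Computing the eigenvalues of L and sorting gives [0, 1, 1, 1, 1, 1, 7]. The Fiedler value lambda_2 = 1 is strictly positive, so the graph is connected. There is one zero in the spectrum, matching the 1 component. The largest eigenvalue, 7, is at most the vertex count 7.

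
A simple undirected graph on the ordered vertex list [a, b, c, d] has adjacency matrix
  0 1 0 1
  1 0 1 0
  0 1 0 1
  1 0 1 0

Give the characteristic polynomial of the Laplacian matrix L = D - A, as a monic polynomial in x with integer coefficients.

Reading degrees in the order [a, b, c, d] gives [2, 2, 2, 2]; set D = diag(2, 2, 2, 2) and form L = D - A. Computing det(xI - L) by cofactor expansion (or equivalently via sum-over-permutations) gives x^4 - 8x^3 + 20x^2 - 16x. The constant term is 0 because L is singular (the all-ones vector lies in its kernel). The largest eigenvalue, 4, is at most the vertex count 4. The eigenvalues sum to 8, which equals trace(L) = 2|E|.

x^4 - 8x^3 + 20x^2 - 16x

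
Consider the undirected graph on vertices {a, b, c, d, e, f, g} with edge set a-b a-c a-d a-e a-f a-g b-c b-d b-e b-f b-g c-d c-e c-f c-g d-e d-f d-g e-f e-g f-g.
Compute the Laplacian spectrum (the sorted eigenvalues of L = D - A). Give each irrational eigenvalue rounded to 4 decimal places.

With the vertex order [a, b, c, d, e, f, g], the degrees are [6, 6, 6, 6, 6, 6, 6], giving D = diag(6, 6, 6, 6, 6, 6, 6) and L = D - A. Since every row of L sums to 0, the all-ones vector is in the kernel and 0 is an eigenvalue. The single zero eigenvalue shows the graph is connected. The largest eigenvalue, 7, is at most the vertex count 7.

[0, 7, 7, 7, 7, 7, 7]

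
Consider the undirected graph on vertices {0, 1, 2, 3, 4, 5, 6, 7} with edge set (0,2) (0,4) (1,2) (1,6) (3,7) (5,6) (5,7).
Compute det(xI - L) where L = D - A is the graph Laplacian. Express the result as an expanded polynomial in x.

Each diagonal entry of L is the vertex degree and each off-diagonal entry is -1 where an edge is present, 0 otherwise; in the order [0, 1, 2, 3, 4, 5, 6, 7] the diagonal is [2, 2, 2, 1, 1, 2, 2, 2]. Computing det(xI - L) by cofactor expansion (or equivalently via sum-over-permutations) gives x^8 - 14x^7 + 78x^6 - 220x^5 + 330x^4 - 252x^3 + 84x^2 - 8x. Since p(0) = det(-L) = 0, x divides p(x). By the matrix-tree theorem the graph has (1/8) * product of the nonzero eigenvalues = 1 spanning tree. The largest eigenvalue, 3.8478, is at most the vertex count 8.

x^8 - 14x^7 + 78x^6 - 220x^5 + 330x^4 - 252x^3 + 84x^2 - 8x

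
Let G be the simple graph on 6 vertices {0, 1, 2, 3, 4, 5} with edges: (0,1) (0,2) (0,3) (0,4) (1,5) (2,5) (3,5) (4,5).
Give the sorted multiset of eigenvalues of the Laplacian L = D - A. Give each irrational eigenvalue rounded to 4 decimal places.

With the vertex order [0, 1, 2, 3, 4, 5], the degrees are [4, 2, 2, 2, 2, 4], giving D = diag(4, 2, 2, 2, 2, 4) and L = D - A. Since every row of L sums to 0, the all-ones vector is in the kernel and 0 is an eigenvalue. There is one zero in the spectrum, matching the 1 component. The largest eigenvalue, 6, is at most the vertex count 6.

[0, 2, 2, 2, 4, 6]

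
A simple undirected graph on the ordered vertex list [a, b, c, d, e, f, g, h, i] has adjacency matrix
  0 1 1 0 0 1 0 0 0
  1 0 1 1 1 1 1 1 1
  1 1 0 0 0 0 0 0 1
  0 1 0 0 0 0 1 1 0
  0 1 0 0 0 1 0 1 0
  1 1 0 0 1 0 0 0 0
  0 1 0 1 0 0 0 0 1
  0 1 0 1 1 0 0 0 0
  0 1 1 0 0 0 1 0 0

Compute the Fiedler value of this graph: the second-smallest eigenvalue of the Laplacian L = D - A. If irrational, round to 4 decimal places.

1.5858

With the vertex order [a, b, c, d, e, f, g, h, i], the degrees are [3, 8, 3, 3, 3, 3, 3, 3, 3], giving D = diag(3, 8, 3, 3, 3, 3, 3, 3, 3) and L = D - A. Computing the eigenvalues of L and sorting gives [0, 1.5858, 1.5858, 3, 3, 4.4142, 4.4142, 5, 9]. The Fiedler value lambda_2 = 1.5858 is strictly positive, so the graph is connected. The eigenvalues sum to 32, which equals trace(L) = 2|E|.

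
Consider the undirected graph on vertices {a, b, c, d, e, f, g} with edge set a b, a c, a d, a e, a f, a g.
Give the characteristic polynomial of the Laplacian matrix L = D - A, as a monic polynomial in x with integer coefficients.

x^7 - 12x^6 + 45x^5 - 80x^4 + 75x^3 - 36x^2 + 7x

Reading degrees in the order [a, b, c, d, e, f, g] gives [6, 1, 1, 1, 1, 1, 1]; set D = diag(6, 1, 1, 1, 1, 1, 1) and form L = D - A. The eigenvalues of L are [0, 1, 1, 1, 1, 1, 7]; the characteristic polynomial is the product of (x - lambda_i), which multiplies out to x^7 - 12x^6 + 45x^5 - 80x^4 + 75x^3 - 36x^2 + 7x. The constant term is 0 because L is singular (the all-ones vector lies in its kernel). The eigenvalues sum to 12, which equals trace(L) = 2|E|.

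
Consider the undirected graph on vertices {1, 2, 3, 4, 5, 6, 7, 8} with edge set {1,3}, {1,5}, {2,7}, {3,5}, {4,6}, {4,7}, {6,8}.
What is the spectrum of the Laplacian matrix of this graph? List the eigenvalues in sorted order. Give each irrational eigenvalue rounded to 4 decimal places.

[0, 0, 0.3820, 1.3820, 2.6180, 3, 3, 3.6180]

With the vertex order [1, 2, 3, 4, 5, 6, 7, 8], the degrees are [2, 1, 2, 2, 2, 2, 2, 1], giving D = diag(2, 1, 2, 2, 2, 2, 2, 1) and L = D - A. Diagonalising L (or applying a numerical eigensolver to the 8x8 matrix) gives the spectrum above. The 2 zero eigenvalues correspond to the 2 connected components. The largest eigenvalue, 3.6180, is at most the vertex count 8. There are 2 zeros in the spectrum, matching the 2 components.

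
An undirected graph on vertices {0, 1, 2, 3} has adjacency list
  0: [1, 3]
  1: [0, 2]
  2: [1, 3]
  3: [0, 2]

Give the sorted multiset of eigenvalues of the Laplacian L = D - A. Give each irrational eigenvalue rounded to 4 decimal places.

[0, 2, 2, 4]

With the vertex order [0, 1, 2, 3], the degrees are [2, 2, 2, 2], giving D = diag(2, 2, 2, 2) and L = D - A. The multiplicity of 0 as a Laplacian eigenvalue equals the number of connected components. The single zero eigenvalue shows the graph is connected. There is one zero in the spectrum, matching the 1 component. By the matrix-tree theorem the graph has (1/4) * product of the nonzero eigenvalues = 4 spanning trees.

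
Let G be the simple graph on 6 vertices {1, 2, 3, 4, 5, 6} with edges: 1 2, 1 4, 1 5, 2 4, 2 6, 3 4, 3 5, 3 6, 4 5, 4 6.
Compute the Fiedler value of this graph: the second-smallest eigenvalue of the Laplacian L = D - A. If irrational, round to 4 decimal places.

Each diagonal entry of L is the vertex degree and each off-diagonal entry is -1 where an edge is present, 0 otherwise; in the order [1, 2, 3, 4, 5, 6] the diagonal is [3, 3, 3, 5, 3, 3]. The sorted Laplacian eigenvalues are [0, 2.3820, 2.3820, 4.6180, 4.6180, 6]; the algebraic connectivity is the second entry, 2.3820.

2.3820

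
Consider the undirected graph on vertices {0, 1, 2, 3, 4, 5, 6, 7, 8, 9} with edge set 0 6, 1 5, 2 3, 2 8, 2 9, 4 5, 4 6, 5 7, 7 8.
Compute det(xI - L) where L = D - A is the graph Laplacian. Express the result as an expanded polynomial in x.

x^10 - 18x^9 + 134x^8 - 536x^7 + 1255x^6 - 1760x^5 + 1453x^4 - 662x^3 + 143x^2 - 10x

Reading degrees in the order [0, 1, 2, 3, 4, 5, 6, 7, 8, 9] gives [1, 1, 3, 1, 2, 3, 2, 2, 2, 1]; set D = diag(1, 1, 3, 1, 2, 3, 2, 2, 2, 1) and form L = D - A. Computing det(xI - L) by cofactor expansion (or equivalently via sum-over-permutations) gives x^10 - 18x^9 + 134x^8 - 536x^7 + 1255x^6 - 1760x^5 + 1453x^4 - 662x^3 + 143x^2 - 10x. Since p(0) = det(-L) = 0, x divides p(x). The eigenvalues sum to 18, which equals trace(L) = 2|E|. The largest eigenvalue, 4.4238, is at most the vertex count 10.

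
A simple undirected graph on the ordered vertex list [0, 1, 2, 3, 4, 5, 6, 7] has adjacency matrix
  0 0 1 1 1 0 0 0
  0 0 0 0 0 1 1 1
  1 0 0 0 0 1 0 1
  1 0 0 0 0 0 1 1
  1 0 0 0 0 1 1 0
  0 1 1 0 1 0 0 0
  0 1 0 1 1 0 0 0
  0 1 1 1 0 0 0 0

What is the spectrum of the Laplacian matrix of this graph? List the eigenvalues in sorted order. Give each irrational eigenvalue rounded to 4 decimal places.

With the vertex order [0, 1, 2, 3, 4, 5, 6, 7], the degrees are [3, 3, 3, 3, 3, 3, 3, 3], giving D = diag(3, 3, 3, 3, 3, 3, 3, 3) and L = D - A. L is symmetric positive semidefinite, so every eigenvalue is real and nonnegative. The largest eigenvalue, 6, is at most the vertex count 8.

[0, 2, 2, 2, 4, 4, 4, 6]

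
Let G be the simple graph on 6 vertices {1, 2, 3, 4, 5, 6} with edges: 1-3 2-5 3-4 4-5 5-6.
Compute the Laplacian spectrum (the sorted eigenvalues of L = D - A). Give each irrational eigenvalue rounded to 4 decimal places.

Reading degrees in the order [1, 2, 3, 4, 5, 6] gives [1, 1, 2, 2, 3, 1]; set D = diag(1, 1, 2, 2, 3, 1) and form L = D - A. Since every row of L sums to 0, the all-ones vector is in the kernel and 0 is an eigenvalue. The largest eigenvalue, 4.2143, is at most the vertex count 6.

[0, 0.3249, 1, 1.4608, 3, 4.2143]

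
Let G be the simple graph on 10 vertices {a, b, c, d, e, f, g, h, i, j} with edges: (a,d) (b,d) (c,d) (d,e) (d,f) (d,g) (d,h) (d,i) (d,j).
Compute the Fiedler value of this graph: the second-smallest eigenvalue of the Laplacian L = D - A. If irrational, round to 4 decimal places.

1

With the vertex order [a, b, c, d, e, f, g, h, i, j], the degrees are [1, 1, 1, 9, 1, 1, 1, 1, 1, 1], giving D = diag(1, 1, 1, 9, 1, 1, 1, 1, 1, 1) and L = D - A. The sorted Laplacian eigenvalues are [0, 1, 1, 1, 1, 1, 1, 1, 1, 10]; the algebraic connectivity is the second entry, 1. There is one zero in the spectrum, matching the 1 component. By the matrix-tree theorem the graph has (1/10) * product of the nonzero eigenvalues = 1 spanning tree.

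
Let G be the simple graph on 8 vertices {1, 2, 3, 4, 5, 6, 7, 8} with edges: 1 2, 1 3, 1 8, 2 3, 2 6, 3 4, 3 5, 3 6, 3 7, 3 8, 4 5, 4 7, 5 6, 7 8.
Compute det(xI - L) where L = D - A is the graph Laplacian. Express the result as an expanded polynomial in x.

Each diagonal entry of L is the vertex degree and each off-diagonal entry is -1 where an edge is present, 0 otherwise; in the order [1, 2, 3, 4, 5, 6, 7, 8] the diagonal is [3, 3, 7, 3, 3, 3, 3, 3]. L has integer entries, so p(x) = det(xI - L) has integer coefficients. Expanding the determinant yields x^8 - 28x^7 + 322x^6 - 1974x^5 + 6965x^4 - 14126x^3 + 15225x^2 - 6728x. Since p(0) = det(-L) = 0, x divides p(x). The eigenvalues sum to 28, which equals trace(L) = 2|E|.

x^8 - 28x^7 + 322x^6 - 1974x^5 + 6965x^4 - 14126x^3 + 15225x^2 - 6728x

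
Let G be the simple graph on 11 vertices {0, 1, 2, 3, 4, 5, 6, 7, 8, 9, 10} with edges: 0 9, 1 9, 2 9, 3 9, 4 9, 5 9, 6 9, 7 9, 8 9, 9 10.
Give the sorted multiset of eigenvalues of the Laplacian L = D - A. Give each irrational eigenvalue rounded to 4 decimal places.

[0, 1, 1, 1, 1, 1, 1, 1, 1, 1, 11]

Reading degrees in the order [0, 1, 2, 3, 4, 5, 6, 7, 8, 9, 10] gives [1, 1, 1, 1, 1, 1, 1, 1, 1, 10, 1]; set D = diag(1, 1, 1, 1, 1, 1, 1, 1, 1, 10, 1) and form L = D - A. L is symmetric positive semidefinite, so every eigenvalue is real and nonnegative. The single zero eigenvalue shows the graph is connected.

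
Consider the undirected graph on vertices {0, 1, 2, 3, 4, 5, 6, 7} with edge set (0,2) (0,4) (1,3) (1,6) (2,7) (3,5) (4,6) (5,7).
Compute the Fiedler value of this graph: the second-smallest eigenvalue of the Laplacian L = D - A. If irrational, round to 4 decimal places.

0.5858

Reading degrees in the order [0, 1, 2, 3, 4, 5, 6, 7] gives [2, 2, 2, 2, 2, 2, 2, 2]; set D = diag(2, 2, 2, 2, 2, 2, 2, 2) and form L = D - A. Computing the eigenvalues of L and sorting gives [0, 0.5858, 0.5858, 2, 2, 3.4142, 3.4142, 4]. The Fiedler value lambda_2 = 0.5858 is strictly positive, so the graph is connected. The eigenvalues sum to 16, which equals trace(L) = 2|E|.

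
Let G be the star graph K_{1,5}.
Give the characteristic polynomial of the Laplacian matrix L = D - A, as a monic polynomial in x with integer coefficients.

The graph has 6 vertices and degree multiset [5, 1, 1, 1, 1, 1]; D is the diagonal matrix of degrees and L = D - A. Computing det(xI - L) by cofactor expansion (or equivalently via sum-over-permutations) gives x^6 - 10x^5 + 30x^4 - 40x^3 + 25x^2 - 6x. The coefficient of x^5 equals -trace(L) = -10, matching the sum of degrees.

x^6 - 10x^5 + 30x^4 - 40x^3 + 25x^2 - 6x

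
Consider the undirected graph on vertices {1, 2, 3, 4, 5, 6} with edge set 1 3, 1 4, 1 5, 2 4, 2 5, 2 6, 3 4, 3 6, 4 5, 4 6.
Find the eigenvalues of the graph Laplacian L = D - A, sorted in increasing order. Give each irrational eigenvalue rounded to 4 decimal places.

[0, 2.3820, 2.3820, 4.6180, 4.6180, 6]

With the vertex order [1, 2, 3, 4, 5, 6], the degrees are [3, 3, 3, 5, 3, 3], giving D = diag(3, 3, 3, 5, 3, 3) and L = D - A. L is symmetric positive semidefinite, so every eigenvalue is real and nonnegative. The single zero eigenvalue shows the graph is connected. There is one zero in the spectrum, matching the 1 component.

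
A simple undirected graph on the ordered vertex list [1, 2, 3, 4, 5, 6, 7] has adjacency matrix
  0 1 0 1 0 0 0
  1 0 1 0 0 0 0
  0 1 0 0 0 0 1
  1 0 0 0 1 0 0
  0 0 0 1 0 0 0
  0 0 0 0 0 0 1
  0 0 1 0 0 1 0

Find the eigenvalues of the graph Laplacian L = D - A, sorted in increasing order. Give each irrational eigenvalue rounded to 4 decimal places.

Reading degrees in the order [1, 2, 3, 4, 5, 6, 7] gives [2, 2, 2, 2, 1, 1, 2]; set D = diag(2, 2, 2, 2, 1, 1, 2) and form L = D - A. Diagonalising L (or applying a numerical eigensolver to the 7x7 matrix) gives the spectrum above.

[0, 0.1981, 0.7530, 1.5550, 2.4450, 3.2470, 3.8019]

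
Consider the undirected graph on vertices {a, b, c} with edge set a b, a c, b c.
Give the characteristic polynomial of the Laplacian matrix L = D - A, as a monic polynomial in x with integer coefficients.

Reading degrees in the order [a, b, c] gives [2, 2, 2]; set D = diag(2, 2, 2) and form L = D - A. Computing det(xI - L) by cofactor expansion (or equivalently via sum-over-permutations) gives x^3 - 6x^2 + 9x. The coefficient of x^2 equals -trace(L) = -6, matching the sum of degrees. There is one zero in the spectrum, matching the 1 component.

x^3 - 6x^2 + 9x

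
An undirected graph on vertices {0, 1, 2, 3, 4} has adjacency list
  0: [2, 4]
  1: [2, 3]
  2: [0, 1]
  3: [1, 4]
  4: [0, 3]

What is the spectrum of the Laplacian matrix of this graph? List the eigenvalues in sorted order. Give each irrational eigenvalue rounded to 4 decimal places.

Reading degrees in the order [0, 1, 2, 3, 4] gives [2, 2, 2, 2, 2]; set D = diag(2, 2, 2, 2, 2) and form L = D - A. The multiplicity of 0 as a Laplacian eigenvalue equals the number of connected components. The single zero eigenvalue shows the graph is connected. The largest eigenvalue, 3.6180, is at most the vertex count 5.

[0, 1.3820, 1.3820, 3.6180, 3.6180]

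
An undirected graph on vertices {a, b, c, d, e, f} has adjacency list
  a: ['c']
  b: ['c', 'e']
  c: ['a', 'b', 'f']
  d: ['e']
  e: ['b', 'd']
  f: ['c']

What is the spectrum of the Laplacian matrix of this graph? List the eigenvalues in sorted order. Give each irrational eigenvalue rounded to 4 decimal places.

Reading degrees in the order [a, b, c, d, e, f] gives [1, 2, 3, 1, 2, 1]; set D = diag(1, 2, 3, 1, 2, 1) and form L = D - A. Diagonalising L (or applying a numerical eigensolver to the 6x6 matrix) gives the spectrum above. By the matrix-tree theorem the graph has (1/6) * product of the nonzero eigenvalues = 1 spanning tree.

[0, 0.3249, 1, 1.4608, 3, 4.2143]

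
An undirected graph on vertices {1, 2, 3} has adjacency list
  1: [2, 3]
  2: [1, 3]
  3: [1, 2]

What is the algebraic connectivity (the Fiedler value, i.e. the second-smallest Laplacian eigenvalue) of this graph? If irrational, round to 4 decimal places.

3

With the vertex order [1, 2, 3], the degrees are [2, 2, 2], giving D = diag(2, 2, 2) and L = D - A. The smallest Laplacian eigenvalue is always 0. The next one, lambda_2 = 3, measures how hard the graph is to disconnect: larger values mean better connectivity. There is one zero in the spectrum, matching the 1 component. The eigenvalues sum to 6, which equals trace(L) = 2|E|.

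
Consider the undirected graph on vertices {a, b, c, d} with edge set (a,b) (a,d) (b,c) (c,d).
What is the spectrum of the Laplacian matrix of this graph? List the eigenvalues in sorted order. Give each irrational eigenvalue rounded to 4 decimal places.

Reading degrees in the order [a, b, c, d] gives [2, 2, 2, 2]; set D = diag(2, 2, 2, 2) and form L = D - A. Since every row of L sums to 0, the all-ones vector is in the kernel and 0 is an eigenvalue. There is one zero in the spectrum, matching the 1 component.

[0, 2, 2, 4]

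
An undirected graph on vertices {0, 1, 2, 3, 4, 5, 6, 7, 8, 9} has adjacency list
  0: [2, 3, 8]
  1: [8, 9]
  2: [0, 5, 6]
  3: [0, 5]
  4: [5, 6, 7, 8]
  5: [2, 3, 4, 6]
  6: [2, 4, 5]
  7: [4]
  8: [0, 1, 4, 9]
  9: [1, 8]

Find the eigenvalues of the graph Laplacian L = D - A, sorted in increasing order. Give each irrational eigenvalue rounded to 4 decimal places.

Each diagonal entry of L is the vertex degree and each off-diagonal entry is -1 where an edge is present, 0 otherwise; in the order [0, 1, 2, 3, 4, 5, 6, 7, 8, 9] the diagonal is [3, 2, 3, 2, 4, 4, 3, 1, 4, 2]. L is symmetric positive semidefinite, so every eigenvalue is real and nonnegative. There is one zero in the spectrum, matching the 1 component. By the matrix-tree theorem the graph has (1/10) * product of the nonzero eigenvalues = 294 spanning trees.

[0, 0.5288, 0.7883, 1.7683, 2.7258, 3, 3.4196, 4.4947, 5.4269, 5.8476]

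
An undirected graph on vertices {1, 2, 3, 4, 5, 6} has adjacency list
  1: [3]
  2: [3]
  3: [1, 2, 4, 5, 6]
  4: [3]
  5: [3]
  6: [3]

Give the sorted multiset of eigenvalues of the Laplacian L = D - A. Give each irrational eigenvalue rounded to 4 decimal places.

[0, 1, 1, 1, 1, 6]

Reading degrees in the order [1, 2, 3, 4, 5, 6] gives [1, 1, 5, 1, 1, 1]; set D = diag(1, 1, 5, 1, 1, 1) and form L = D - A. Since every row of L sums to 0, the all-ones vector is in the kernel and 0 is an eigenvalue. The single zero eigenvalue shows the graph is connected. There is one zero in the spectrum, matching the 1 component.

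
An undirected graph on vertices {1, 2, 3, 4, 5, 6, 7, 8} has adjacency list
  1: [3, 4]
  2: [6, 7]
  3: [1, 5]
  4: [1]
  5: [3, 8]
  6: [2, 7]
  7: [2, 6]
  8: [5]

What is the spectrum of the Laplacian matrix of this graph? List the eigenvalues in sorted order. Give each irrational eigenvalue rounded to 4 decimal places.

Each diagonal entry of L is the vertex degree and each off-diagonal entry is -1 where an edge is present, 0 otherwise; in the order [1, 2, 3, 4, 5, 6, 7, 8] the diagonal is [2, 2, 2, 1, 2, 2, 2, 1]. Since every row of L sums to 0, the all-ones vector is in the kernel and 0 is an eigenvalue. The 2 zero eigenvalues correspond to the 2 connected components.

[0, 0, 0.3820, 1.3820, 2.6180, 3, 3, 3.6180]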